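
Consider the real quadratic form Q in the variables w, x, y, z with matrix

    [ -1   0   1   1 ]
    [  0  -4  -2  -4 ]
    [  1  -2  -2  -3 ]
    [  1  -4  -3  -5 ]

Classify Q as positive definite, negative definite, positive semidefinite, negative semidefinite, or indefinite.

Row-reducing A symmetrically gives the diagonal entries -1, -4, 0, 0.
So there are 2 negative, 2 zero pivots.
Hence Q is negative semidefinite.

negative semidefinite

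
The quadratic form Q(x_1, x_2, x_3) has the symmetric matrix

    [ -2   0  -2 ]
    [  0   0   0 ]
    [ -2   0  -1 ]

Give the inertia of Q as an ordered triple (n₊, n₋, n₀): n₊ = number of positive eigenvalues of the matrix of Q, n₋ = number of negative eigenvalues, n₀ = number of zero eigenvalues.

Applying the same elementary operations to the rows and columns of A produces a congruent diagonal matrix with entries -2, 0, 1.
That gives 1 positive, 1 negative, 1 zero pivots.

(1, 1, 1)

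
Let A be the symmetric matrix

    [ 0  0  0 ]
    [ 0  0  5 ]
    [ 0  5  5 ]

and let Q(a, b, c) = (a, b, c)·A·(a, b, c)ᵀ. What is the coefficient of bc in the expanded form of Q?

10

The coefficient of bc is A[2,3] + A[3,2] = 2·5 = 10.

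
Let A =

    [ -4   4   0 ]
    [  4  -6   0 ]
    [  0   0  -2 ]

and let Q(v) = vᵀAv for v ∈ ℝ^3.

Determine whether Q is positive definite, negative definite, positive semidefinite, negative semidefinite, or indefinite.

negative definite

Symmetric row and column elimination reduces A to a congruent diagonal form with pivots -4, -2, -2.
So there are 3 negative pivots.
Hence Q is negative definite.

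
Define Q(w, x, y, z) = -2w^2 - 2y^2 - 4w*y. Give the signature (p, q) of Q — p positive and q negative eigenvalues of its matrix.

The symmetric matrix is A = [[-2, 0, -2, 0], [0, 0, 0, 0], [-2, 0, -2, 0], [0, 0, 0, 0]].
Applying the same elementary operations to the rows and columns of A produces a congruent diagonal matrix with entries -2, 0, 0, 0.
That gives 1 negative, 3 zero pivots.

(0, 1)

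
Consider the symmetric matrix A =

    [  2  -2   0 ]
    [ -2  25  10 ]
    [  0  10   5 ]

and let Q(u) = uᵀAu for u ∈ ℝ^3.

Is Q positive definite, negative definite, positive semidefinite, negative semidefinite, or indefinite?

Row-reducing A symmetrically gives the diagonal entries 2, 23, 15/23.
Counting signs: 3 positive.
Hence Q is positive definite.

positive definite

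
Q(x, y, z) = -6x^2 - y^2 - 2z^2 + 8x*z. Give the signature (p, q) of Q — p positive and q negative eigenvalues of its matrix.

Write A = [[-6, 0, 4], [0, -1, 0], [4, 0, -2]].
An LDLᵀ factorisation of A has diagonal entries -6, -1, 2/3.
Counting signs: 1 positive, 2 negative.

(1, 2)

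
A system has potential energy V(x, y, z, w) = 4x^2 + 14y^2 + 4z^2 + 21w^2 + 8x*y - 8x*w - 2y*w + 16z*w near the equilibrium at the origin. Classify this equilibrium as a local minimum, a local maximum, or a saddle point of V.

local minimum

The Hessian at the origin is H = [[8, 8, 0, -8], [8, 28, 0, -2], [0, 0, 8, 16], [-8, -2, 16, 42]].
Congruent diagonalization of H (simultaneous row and column reduction) yields pivots 8, 20, 8, 1/5.
That gives 4 positive pivots.
H is positive definite, so the origin is a strict local minimum.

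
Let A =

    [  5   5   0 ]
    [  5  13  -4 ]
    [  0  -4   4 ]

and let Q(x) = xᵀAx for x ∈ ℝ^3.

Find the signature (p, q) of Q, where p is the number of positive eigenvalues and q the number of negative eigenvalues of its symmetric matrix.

Symmetric row and column elimination reduces A to a congruent diagonal form with pivots 5, 8, 2.
That gives 3 positive pivots.

(3, 0)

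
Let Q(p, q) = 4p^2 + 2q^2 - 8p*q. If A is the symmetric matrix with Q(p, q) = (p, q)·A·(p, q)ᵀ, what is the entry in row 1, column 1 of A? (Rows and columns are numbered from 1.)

The coefficient of p^2 in Q is 4, and that is exactly A[1,1].

4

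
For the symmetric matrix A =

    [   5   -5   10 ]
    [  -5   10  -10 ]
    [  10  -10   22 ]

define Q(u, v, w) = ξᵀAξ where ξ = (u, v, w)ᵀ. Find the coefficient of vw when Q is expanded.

-20

The coefficient of vw is A[2,3] + A[3,2] = 2·(-10) = -20.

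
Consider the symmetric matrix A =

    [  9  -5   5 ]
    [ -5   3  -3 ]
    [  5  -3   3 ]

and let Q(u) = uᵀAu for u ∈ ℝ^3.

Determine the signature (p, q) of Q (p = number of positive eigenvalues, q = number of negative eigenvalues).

(2, 0)

Row-reducing A symmetrically gives the diagonal entries 9, 2/9, 0.
So there are 2 positive, 1 zero pivots.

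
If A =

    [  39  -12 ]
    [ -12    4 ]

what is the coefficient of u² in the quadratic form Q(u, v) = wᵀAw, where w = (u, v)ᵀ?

The coefficient of u² is the diagonal entry A[1,1] = 39.

39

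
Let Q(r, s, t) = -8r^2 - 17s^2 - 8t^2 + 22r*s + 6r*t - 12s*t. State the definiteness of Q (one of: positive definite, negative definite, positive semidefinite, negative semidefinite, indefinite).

negative definite

Write A = [[-8, 11, 3], [11, -17, -6], [3, -6, -8]].
Applying the same elementary operations to the rows and columns of A produces a congruent diagonal matrix with entries -8, -15/8, -5.
So there are 3 negative pivots.
Hence Q is negative definite.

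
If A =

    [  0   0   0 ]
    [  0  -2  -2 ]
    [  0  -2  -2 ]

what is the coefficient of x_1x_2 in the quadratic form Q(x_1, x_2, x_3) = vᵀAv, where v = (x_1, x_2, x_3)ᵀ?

The coefficient of x_1x_2 is A[1,2] + A[2,1] = 2·0 = 0.

0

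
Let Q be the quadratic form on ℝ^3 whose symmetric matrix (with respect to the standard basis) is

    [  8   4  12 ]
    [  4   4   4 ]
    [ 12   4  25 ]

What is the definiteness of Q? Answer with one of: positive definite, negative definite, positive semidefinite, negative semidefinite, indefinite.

Leading principal minors: Δ_1 = 8, Δ_2 = 16, Δ_3 = 80.
All leading principal minors are positive, so by Sylvester's criterion Q is positive definite.

positive definite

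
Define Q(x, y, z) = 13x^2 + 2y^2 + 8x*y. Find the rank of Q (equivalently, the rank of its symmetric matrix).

2

The associated matrix is A = [[13, 4, 0], [4, 2, 0], [0, 0, 0]].
Symmetric row and column elimination reduces A to a congruent diagonal form with pivots 13, 10/13, 0.
So there are 2 positive, 1 zero pivots.
The rank is the number of nonzero pivots: 2.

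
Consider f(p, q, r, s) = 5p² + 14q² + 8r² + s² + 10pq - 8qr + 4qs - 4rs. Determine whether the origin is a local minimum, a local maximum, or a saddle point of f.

The Hessian at the origin is H = [[10, 10, 0, 0], [10, 28, -8, 4], [0, -8, 16, -4], [0, 4, -4, 2]].
Row-reducing H symmetrically gives the diagonal entries 10, 18, 112/9, 5/7.
So there are 4 positive pivots.
H is positive definite, so the origin is a strict local minimum.

local minimum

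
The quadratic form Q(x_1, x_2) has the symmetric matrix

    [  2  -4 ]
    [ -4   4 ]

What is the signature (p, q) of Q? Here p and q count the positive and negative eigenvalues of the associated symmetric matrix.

Symmetric row and column elimination reduces A to a congruent diagonal form with pivots 2, -4.
That gives 1 positive, 1 negative pivots.

(1, 1)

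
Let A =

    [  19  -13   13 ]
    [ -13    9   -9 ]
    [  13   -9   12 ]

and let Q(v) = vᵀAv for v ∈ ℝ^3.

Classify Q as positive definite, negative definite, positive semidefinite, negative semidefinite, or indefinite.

positive definite

Leading principal minors: Δ_1 = 19, Δ_2 = 2, Δ_3 = 6.
All leading principal minors are positive, so by Sylvester's criterion Q is positive definite.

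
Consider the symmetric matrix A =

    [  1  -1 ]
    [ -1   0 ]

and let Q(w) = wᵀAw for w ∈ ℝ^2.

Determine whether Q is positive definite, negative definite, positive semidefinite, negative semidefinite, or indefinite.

For the 2×2 matrix [[1, -1], [-1, 0]]: det = 1·0 − (-1)² = -1, trace = 1.
det < 0 so the eigenvalues have opposite signs; the form is indefinite.

indefinite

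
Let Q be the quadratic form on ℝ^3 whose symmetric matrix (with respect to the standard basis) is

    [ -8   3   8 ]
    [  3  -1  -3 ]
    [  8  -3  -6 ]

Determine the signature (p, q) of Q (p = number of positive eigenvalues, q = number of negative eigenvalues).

Applying the same elementary operations to the rows and columns of A produces a congruent diagonal matrix with entries -8, 1/8, 2.
So there are 2 positive, 1 negative pivots.

(2, 1)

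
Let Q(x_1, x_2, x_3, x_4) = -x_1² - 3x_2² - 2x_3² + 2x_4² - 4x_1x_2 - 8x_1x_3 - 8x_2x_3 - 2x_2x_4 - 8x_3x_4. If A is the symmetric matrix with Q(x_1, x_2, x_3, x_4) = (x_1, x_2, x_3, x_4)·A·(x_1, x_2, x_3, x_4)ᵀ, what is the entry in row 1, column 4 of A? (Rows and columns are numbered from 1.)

The coefficient of x_1·x_4 in Q is 0. For a symmetric A this equals A[1,4] + A[4,1] = 2·A[1,4].
So A[1,4] = 0/2 = 0.

0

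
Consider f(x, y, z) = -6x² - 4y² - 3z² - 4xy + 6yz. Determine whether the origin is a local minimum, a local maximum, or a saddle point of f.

local maximum

The Hessian at the origin is H = [[-12, -4, 0], [-4, -8, 6], [0, 6, -6]].
Congruent diagonalization of H (simultaneous row and column reduction) yields pivots -12, -20/3, -3/5.
That gives 3 negative pivots.
H is negative definite, so the origin is a strict local maximum.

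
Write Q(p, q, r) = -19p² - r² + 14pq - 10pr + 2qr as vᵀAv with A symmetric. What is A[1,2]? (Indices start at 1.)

The coefficient of p·q in Q is 14. For a symmetric A this equals A[1,2] + A[2,1] = 2·A[1,2].
So A[1,2] = 14/2 = 7.

7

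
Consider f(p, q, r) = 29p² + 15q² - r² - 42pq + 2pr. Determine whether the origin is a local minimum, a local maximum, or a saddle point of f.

The Hessian at the origin is H = [[58, -42, 2], [-42, 30, 0], [2, 0, -2]].
Row-reducing H symmetrically gives the diagonal entries 58, -12/29, 3.
That gives 2 positive, 1 negative pivots.
H is indefinite, so the origin is a saddle point.

saddle point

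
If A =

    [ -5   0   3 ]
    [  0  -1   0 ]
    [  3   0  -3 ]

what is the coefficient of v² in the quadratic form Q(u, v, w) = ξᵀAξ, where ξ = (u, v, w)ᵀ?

The coefficient of v² is the diagonal entry A[2,2] = -1.

-1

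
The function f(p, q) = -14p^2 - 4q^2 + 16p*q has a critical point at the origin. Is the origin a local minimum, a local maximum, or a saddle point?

The Hessian at the origin is H = [[-28, 16], [16, -8]].
det H = -28·-8 − (16)² = -32 < 0, so H is indefinite.
Therefore the origin is a saddle point.

saddle point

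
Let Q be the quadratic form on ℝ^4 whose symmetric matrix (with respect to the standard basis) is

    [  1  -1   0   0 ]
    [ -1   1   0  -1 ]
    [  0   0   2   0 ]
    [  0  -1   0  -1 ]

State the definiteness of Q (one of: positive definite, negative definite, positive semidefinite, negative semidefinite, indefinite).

A is congruent to a diagonal matrix with 3 positive, 1 negative and 0 zero entries, so Q is indefinite.

indefinite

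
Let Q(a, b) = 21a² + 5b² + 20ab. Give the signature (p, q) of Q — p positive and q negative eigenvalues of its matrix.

Write A = [[21, 10], [10, 5]].
Applying the same elementary operations to the rows and columns of A produces a congruent diagonal matrix with entries 21, 5/21.
That gives 2 positive pivots.

(2, 0)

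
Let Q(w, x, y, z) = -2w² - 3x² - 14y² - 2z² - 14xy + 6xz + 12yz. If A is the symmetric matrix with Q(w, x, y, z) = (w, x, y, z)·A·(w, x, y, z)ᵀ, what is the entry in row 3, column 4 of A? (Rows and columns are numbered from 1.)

6

The coefficient of y·z in Q is 12. For a symmetric A this equals A[3,4] + A[4,3] = 2·A[3,4].
So A[3,4] = 12/2 = 6.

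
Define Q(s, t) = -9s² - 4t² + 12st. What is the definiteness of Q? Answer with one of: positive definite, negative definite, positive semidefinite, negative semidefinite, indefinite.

negative semidefinite

The symmetric matrix of Q is [[-9, 6], [6, -4]].
For the 2×2 matrix [[-9, 6], [6, -4]]: det = -9·-4 − (6)² = 0, trace = -13.
det = 0 so one eigenvalue is zero; the form is semidefinite with the sign of the trace.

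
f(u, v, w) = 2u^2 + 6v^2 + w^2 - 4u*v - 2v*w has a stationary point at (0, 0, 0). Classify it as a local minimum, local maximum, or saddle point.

The Hessian at the origin is H = [[4, -4, 0], [-4, 12, -2], [0, -2, 2]].
Applying the same elementary operations to the rows and columns of H produces a congruent diagonal matrix with entries 4, 8, 3/2.
Counting signs: 3 positive.
H is positive definite, so the origin is a strict local minimum.

local minimum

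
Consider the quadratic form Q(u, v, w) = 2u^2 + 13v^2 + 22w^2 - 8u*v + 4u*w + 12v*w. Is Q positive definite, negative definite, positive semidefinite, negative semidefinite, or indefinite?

The symmetric matrix is A = [[2, -4, 2], [-4, 13, 6], [2, 6, 22]].
Applying the same elementary operations to the rows and columns of A produces a congruent diagonal matrix with entries 2, 5, 0.
That gives 2 positive, 1 zero pivots.
Hence Q is positive semidefinite.

positive semidefinite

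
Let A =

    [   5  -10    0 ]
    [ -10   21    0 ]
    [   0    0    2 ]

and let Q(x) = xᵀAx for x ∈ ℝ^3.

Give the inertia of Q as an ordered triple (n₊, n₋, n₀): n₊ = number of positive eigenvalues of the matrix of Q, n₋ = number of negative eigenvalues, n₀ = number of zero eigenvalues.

(3, 0, 0)

Row-reducing A symmetrically gives the diagonal entries 5, 1, 2.
Counting signs: 3 positive.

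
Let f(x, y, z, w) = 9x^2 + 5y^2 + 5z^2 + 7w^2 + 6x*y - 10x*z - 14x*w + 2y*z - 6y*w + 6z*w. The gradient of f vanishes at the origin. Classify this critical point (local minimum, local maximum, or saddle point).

The Hessian at the origin is H = [[18, 6, -10, -14], [6, 10, 2, -6], [-10, 2, 10, 6], [-14, -6, 6, 14]].
Row-reducing H symmetrically gives the diagonal entries 18, 8, 8/9, 2.
Counting signs: 4 positive.
H is positive definite, so the origin is a strict local minimum.

local minimum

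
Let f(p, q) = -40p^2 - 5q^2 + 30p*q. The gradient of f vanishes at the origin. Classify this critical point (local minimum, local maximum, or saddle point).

saddle point

The Hessian at the origin is H = [[-80, 30], [30, -10]].
det H = -80·-10 − (30)² = -100 < 0, so H is indefinite.
Therefore the origin is a saddle point.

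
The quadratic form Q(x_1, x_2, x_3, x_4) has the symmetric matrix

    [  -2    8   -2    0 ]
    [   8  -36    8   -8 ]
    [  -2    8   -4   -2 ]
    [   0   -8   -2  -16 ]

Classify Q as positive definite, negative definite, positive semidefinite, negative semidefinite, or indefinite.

Congruent diagonalization of A (simultaneous row and column reduction) yields pivots -2, -4, -2, 2.
So there are 1 positive, 3 negative pivots.
Hence Q is indefinite.

indefinite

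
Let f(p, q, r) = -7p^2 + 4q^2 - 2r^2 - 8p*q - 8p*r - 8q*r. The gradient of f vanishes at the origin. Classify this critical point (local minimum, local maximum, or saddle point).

saddle point

The Hessian at the origin is H = [[-14, -8, -8], [-8, 8, -8], [-8, -8, -4]].
An LDLᵀ factorisation of H has diagonal entries -14, 88/7, -4/11.
So there are 1 positive, 2 negative pivots.
H is indefinite, so the origin is a saddle point.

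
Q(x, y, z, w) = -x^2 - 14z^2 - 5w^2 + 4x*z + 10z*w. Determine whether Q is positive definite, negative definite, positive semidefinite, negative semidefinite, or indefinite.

negative semidefinite

The symmetric matrix is A = [[-1, 0, 2, 0], [0, 0, 0, 0], [2, 0, -14, 5], [0, 0, 5, -5]].
Symmetric row and column elimination reduces A to a congruent diagonal form with pivots -1, 0, -10, -5/2.
That gives 3 negative, 1 zero pivots.
Hence Q is negative semidefinite.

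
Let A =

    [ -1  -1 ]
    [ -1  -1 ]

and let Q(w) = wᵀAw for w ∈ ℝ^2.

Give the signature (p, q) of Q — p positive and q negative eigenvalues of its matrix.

Symmetric row and column elimination reduces A to a congruent diagonal form with pivots -1, 0.
So there are 1 negative, 1 zero pivots.

(0, 1)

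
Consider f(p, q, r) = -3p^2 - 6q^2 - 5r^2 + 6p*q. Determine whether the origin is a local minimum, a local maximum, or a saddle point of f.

local maximum

The Hessian at the origin is H = [[-6, 6, 0], [6, -12, 0], [0, 0, -10]].
Applying the same elementary operations to the rows and columns of H produces a congruent diagonal matrix with entries -6, -6, -10.
So there are 3 negative pivots.
H is negative definite, so the origin is a strict local maximum.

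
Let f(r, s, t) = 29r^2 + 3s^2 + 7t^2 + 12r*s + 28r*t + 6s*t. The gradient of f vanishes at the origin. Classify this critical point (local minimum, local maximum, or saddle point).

local minimum

The Hessian at the origin is H = [[58, 12, 28], [12, 6, 6], [28, 6, 14]].
Applying the same elementary operations to the rows and columns of H produces a congruent diagonal matrix with entries 58, 102/29, 8/17.
Counting signs: 3 positive.
H is positive definite, so the origin is a strict local minimum.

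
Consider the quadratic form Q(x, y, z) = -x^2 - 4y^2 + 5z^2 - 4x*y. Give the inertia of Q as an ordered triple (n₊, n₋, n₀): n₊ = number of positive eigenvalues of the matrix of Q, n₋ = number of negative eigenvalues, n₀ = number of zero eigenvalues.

(1, 1, 1)

The symmetric matrix is A = [[-1, -2, 0], [-2, -4, 0], [0, 0, 5]].
Symmetric row and column elimination reduces A to a congruent diagonal form with pivots -1, 0, 5.
Counting signs: 1 positive, 1 negative, 1 zero.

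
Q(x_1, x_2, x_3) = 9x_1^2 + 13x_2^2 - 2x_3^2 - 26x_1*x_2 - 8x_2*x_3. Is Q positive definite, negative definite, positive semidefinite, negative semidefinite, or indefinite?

indefinite

The associated matrix is A = [[9, -13, 0], [-13, 13, -4], [0, -4, -2]].
An LDLᵀ factorisation of A has diagonal entries 9, -52/9, 10/13.
Counting signs: 2 positive, 1 negative.
Hence Q is indefinite.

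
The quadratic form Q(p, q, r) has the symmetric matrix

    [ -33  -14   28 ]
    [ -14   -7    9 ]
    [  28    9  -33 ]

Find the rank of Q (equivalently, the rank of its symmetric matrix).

Congruent diagonalization of A (simultaneous row and column reduction) yields pivots -33, -35/33, -10/7.
So there are 3 negative pivots.
The rank is the number of nonzero pivots: 3.

3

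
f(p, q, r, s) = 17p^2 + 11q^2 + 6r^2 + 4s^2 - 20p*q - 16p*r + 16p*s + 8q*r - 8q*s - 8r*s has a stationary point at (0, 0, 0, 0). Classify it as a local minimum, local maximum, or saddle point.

The Hessian at the origin is H = [[34, -20, -16, 16], [-20, 22, 8, -8], [-16, 8, 12, -8], [16, -8, -8, 8]].
Row-reducing H symmetrically gives the diagonal entries 34, 174/17, 124/29, 8/31.
So there are 4 positive pivots.
H is positive definite, so the origin is a strict local minimum.

local minimum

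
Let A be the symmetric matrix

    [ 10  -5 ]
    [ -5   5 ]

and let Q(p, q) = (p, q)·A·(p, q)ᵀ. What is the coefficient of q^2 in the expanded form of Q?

5

The coefficient of q^2 is the diagonal entry A[2,2] = 5.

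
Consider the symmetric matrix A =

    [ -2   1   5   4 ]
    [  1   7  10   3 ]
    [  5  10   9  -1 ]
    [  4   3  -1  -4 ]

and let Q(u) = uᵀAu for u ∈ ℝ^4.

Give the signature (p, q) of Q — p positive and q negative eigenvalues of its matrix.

Row-reducing A symmetrically gives the diagonal entries -2, 15/2, 2/3, 0.
Counting signs: 2 positive, 1 negative, 1 zero.

(2, 1)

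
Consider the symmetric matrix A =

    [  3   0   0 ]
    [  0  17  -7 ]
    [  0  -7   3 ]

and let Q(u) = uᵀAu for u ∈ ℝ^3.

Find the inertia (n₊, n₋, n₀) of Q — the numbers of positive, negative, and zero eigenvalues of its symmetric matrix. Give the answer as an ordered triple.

Congruent diagonalization of A (simultaneous row and column reduction) yields pivots 3, 17, 2/17.
So there are 3 positive pivots.

(3, 0, 0)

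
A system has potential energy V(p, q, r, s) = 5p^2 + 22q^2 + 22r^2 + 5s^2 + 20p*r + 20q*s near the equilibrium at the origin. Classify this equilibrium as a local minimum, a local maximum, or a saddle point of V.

The Hessian at the origin is H = [[10, 0, 20, 0], [0, 44, 0, 20], [20, 0, 44, 0], [0, 20, 0, 10]].
Symmetric row and column elimination reduces H to a congruent diagonal form with pivots 10, 44, 4, 10/11.
That gives 4 positive pivots.
H is positive definite, so the origin is a strict local minimum.

local minimum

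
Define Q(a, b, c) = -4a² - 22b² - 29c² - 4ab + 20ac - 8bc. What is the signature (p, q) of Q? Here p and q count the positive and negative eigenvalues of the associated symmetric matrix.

The symmetric matrix is A = [[-4, -2, 10], [-2, -22, -4], [10, -4, -29]].
Symmetric row and column elimination reduces A to a congruent diagonal form with pivots -4, -21, -1/7.
That gives 3 negative pivots.

(0, 3)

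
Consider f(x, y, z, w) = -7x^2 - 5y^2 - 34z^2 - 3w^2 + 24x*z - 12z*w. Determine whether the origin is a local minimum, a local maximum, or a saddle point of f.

The Hessian at the origin is H = [[-14, 0, 24, 0], [0, -10, 0, 0], [24, 0, -68, -12], [0, 0, -12, -6]].
Row-reducing H symmetrically gives the diagonal entries -14, -10, -188/7, -30/47.
So there are 4 negative pivots.
H is negative definite, so the origin is a strict local maximum.

local maximum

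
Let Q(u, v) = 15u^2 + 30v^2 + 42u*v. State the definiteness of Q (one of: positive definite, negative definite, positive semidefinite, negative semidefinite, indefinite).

positive definite

The symmetric matrix is A = [[15, 21], [21, 30]].
Row-reducing A symmetrically gives the diagonal entries 15, 3/5.
Counting signs: 2 positive.
Hence Q is positive definite.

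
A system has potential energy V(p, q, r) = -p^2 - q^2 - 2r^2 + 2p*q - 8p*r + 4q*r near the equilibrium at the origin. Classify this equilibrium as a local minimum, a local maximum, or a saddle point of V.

The Hessian at the origin is H = [[-2, 2, -8], [2, -2, 4], [-8, 4, -4]].
H is indefinite, so the origin is a saddle point.

saddle point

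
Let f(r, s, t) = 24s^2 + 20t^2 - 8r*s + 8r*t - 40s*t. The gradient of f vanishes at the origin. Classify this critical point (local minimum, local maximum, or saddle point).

saddle point

The Hessian at the origin is H = [[0, -8, 8], [-8, 48, -40], [8, -40, 40]].
H is indefinite, so the origin is a saddle point.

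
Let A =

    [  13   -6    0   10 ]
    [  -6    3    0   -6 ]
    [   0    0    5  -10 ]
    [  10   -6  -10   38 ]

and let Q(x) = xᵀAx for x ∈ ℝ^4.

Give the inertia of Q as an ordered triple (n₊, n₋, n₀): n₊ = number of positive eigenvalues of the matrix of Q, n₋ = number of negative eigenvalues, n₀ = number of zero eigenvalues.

An LDLᵀ factorisation of A has diagonal entries 13, 3/13, 5, 2.
So there are 4 positive pivots.

(4, 0, 0)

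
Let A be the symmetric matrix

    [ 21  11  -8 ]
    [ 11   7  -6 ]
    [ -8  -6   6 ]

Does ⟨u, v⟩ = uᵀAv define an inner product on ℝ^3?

yes

Leading principal minors: Δ_1 = 21, Δ_2 = 26, Δ_3 = 8.
All leading principal minors are positive, so by Sylvester's criterion Q is positive definite.
⟨·,·⟩ is an inner product exactly when A is positive definite.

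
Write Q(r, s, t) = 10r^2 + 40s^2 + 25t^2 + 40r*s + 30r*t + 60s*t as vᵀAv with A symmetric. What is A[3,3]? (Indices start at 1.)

The coefficient of t^2 in Q is 25, and that is exactly A[3,3].

25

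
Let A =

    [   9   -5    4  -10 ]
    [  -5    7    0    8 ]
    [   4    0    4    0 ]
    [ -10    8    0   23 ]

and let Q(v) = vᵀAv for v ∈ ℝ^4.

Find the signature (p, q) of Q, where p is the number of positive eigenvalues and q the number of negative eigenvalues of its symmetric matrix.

(4, 0)

Congruent diagonalization of A (simultaneous row and column reduction) yields pivots 9, 38/9, 20/19, 1.
That gives 4 positive pivots.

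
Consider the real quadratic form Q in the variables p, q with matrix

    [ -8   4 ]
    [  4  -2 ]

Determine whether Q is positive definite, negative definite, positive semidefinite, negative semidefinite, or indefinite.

negative semidefinite

Applying the same elementary operations to the rows and columns of A produces a congruent diagonal matrix with entries -8, 0.
That gives 1 negative, 1 zero pivots.
Hence Q is negative semidefinite.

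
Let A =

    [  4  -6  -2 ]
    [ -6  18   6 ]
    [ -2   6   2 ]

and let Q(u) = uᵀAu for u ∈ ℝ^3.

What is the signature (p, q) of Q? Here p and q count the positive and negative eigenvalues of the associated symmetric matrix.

(2, 0)

Applying the same elementary operations to the rows and columns of A produces a congruent diagonal matrix with entries 4, 9, 0.
Counting signs: 2 positive, 1 zero.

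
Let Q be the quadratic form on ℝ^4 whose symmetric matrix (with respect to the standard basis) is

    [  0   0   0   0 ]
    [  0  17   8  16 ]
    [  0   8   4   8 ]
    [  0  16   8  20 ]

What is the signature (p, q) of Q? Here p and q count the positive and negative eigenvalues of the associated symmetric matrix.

Symmetric row and column elimination reduces A to a congruent diagonal form with pivots 0, 17, 4/17, 4.
Counting signs: 3 positive, 1 zero.

(3, 0)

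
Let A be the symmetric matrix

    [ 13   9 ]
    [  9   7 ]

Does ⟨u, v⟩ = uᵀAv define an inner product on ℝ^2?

Leading principal minors: Δ_1 = 13, Δ_2 = 10.
All leading principal minors are positive, so by Sylvester's criterion Q is positive definite.
⟨·,·⟩ is an inner product exactly when A is positive definite.

yes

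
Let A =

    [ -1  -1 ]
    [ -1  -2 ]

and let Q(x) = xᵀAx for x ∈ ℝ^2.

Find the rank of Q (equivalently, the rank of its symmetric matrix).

Applying the same elementary operations to the rows and columns of A produces a congruent diagonal matrix with entries -1, -1.
So there are 2 negative pivots.
The rank is the number of nonzero pivots: 2.

2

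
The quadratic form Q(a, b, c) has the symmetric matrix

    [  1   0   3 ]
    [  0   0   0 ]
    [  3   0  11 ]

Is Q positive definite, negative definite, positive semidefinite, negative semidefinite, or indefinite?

positive semidefinite

Congruent diagonalization of A (simultaneous row and column reduction) yields pivots 1, 0, 2.
That gives 2 positive, 1 zero pivots.
Hence Q is positive semidefinite.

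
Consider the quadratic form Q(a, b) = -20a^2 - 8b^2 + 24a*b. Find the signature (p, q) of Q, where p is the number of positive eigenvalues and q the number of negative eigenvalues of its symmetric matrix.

(0, 2)

The associated matrix is A = [[-20, 12], [12, -8]].
Congruent diagonalization of A (simultaneous row and column reduction) yields pivots -20, -4/5.
That gives 2 negative pivots.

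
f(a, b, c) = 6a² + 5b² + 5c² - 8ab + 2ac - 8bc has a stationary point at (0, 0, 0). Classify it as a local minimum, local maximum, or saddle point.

local minimum

The Hessian at the origin is H = [[12, -8, 2], [-8, 10, -8], [2, -8, 10]].
Congruent diagonalization of H (simultaneous row and column reduction) yields pivots 12, 14/3, 1/7.
So there are 3 positive pivots.
H is positive definite, so the origin is a strict local minimum.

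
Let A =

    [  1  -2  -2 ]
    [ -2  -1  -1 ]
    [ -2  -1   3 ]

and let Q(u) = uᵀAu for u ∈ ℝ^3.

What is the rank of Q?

Congruent diagonalization of A (simultaneous row and column reduction) yields pivots 1, -5, 4.
That gives 2 positive, 1 negative pivots.
The rank is the number of nonzero pivots: 3.

3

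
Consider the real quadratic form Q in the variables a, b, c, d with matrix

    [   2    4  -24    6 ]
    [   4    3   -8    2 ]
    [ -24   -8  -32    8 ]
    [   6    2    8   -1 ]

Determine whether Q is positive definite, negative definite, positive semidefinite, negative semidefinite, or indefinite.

Congruent diagonalization of A (simultaneous row and column reduction) yields pivots 2, -5, 0, 1.
That gives 2 positive, 1 negative, 1 zero pivots.
Hence Q is indefinite.

indefinite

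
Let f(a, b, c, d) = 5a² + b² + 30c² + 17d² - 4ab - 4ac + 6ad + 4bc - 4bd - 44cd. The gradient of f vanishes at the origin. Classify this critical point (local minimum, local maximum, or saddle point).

local minimum

The Hessian at the origin is H = [[10, -4, -4, 6], [-4, 2, 4, -4], [-4, 4, 60, -44], [6, -4, -44, 34]].
An LDLᵀ factorisation of H has diagonal entries 10, 2/5, 44, 8/11.
Counting signs: 4 positive.
H is positive definite, so the origin is a strict local minimum.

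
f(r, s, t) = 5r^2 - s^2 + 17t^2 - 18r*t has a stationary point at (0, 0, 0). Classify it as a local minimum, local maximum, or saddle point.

saddle point

The Hessian at the origin is H = [[10, 0, -18], [0, -2, 0], [-18, 0, 34]].
Symmetric row and column elimination reduces H to a congruent diagonal form with pivots 10, -2, 8/5.
So there are 2 positive, 1 negative pivots.
H is indefinite, so the origin is a saddle point.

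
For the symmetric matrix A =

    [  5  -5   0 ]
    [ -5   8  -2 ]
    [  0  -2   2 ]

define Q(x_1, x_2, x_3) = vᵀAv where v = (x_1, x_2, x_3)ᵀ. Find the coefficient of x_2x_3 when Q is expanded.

-4

The coefficient of x_2x_3 is A[2,3] + A[3,2] = 2·(-2) = -4.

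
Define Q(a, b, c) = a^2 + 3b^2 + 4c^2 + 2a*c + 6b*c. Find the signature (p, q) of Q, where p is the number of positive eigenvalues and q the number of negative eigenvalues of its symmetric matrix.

(2, 0)

The symmetric matrix is A = [[1, 0, 1], [0, 3, 3], [1, 3, 4]].
Applying the same elementary operations to the rows and columns of A produces a congruent diagonal matrix with entries 1, 3, 0.
That gives 2 positive, 1 zero pivots.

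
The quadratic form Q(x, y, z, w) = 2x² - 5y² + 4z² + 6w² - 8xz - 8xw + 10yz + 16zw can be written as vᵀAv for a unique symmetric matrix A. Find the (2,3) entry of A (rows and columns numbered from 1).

The coefficient of y·z in Q is 10. For a symmetric A this equals A[2,3] + A[3,2] = 2·A[2,3].
So A[2,3] = 10/2 = 5.

5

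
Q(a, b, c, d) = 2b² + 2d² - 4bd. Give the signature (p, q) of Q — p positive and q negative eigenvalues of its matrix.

(1, 0)

The associated matrix is A = [[0, 0, 0, 0], [0, 2, 0, -2], [0, 0, 0, 0], [0, -2, 0, 2]].
Row-reducing A symmetrically gives the diagonal entries 0, 2, 0, 0.
So there are 1 positive, 3 zero pivots.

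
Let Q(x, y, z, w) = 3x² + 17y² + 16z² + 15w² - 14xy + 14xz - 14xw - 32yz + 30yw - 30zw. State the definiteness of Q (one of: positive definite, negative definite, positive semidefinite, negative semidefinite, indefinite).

The associated matrix is A = [[3, -7, 7, -7], [-7, 17, -16, 15], [7, -16, 16, -15], [-7, 15, -15, 15]].
Congruent diagonalization of A (simultaneous row and column reduction) yields pivots 3, 2/3, -1/2, 4.
Counting signs: 3 positive, 1 negative.
Hence Q is indefinite.

indefinite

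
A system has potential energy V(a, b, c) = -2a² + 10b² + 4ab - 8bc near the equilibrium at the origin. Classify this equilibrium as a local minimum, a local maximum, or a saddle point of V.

saddle point

The Hessian at the origin is H = [[-4, 4, 0], [4, 20, -8], [0, -8, 0]].
Row-reducing H symmetrically gives the diagonal entries -4, 24, -8/3.
That gives 1 positive, 2 negative pivots.
H is indefinite, so the origin is a saddle point.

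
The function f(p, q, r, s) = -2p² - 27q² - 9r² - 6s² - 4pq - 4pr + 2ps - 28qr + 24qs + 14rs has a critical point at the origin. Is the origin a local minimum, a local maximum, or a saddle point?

local maximum

The Hessian at the origin is H = [[-4, -4, -4, 2], [-4, -54, -28, 24], [-4, -28, -18, 14], [2, 24, 14, -12]].
Congruent diagonalization of H (simultaneous row and column reduction) yields pivots -4, -50, -62/25, -15/31.
So there are 4 negative pivots.
H is negative definite, so the origin is a strict local maximum.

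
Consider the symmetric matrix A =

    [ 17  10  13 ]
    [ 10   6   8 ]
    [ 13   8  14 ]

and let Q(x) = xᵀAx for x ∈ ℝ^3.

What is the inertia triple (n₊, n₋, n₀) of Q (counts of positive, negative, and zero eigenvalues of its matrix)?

Applying the same elementary operations to the rows and columns of A produces a congruent diagonal matrix with entries 17, 2/17, 3.
So there are 3 positive pivots.

(3, 0, 0)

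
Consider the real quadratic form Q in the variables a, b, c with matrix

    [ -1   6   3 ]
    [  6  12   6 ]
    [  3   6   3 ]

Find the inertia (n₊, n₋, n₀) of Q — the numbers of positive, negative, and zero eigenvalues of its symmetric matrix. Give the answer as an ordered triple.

Applying the same elementary operations to the rows and columns of A produces a congruent diagonal matrix with entries -1, 48, 0.
Counting signs: 1 positive, 1 negative, 1 zero.

(1, 1, 1)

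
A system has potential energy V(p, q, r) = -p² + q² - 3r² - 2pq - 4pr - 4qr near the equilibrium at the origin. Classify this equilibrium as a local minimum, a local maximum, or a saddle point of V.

saddle point

The Hessian at the origin is H = [[-2, -2, -4], [-2, 2, -4], [-4, -4, -6]].
An LDLᵀ factorisation of H has diagonal entries -2, 4, 2.
That gives 2 positive, 1 negative pivots.
H is indefinite, so the origin is a saddle point.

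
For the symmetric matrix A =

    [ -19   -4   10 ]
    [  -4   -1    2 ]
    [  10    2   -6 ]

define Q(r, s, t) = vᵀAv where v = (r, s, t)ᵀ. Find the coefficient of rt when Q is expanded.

20

The coefficient of rt is A[1,3] + A[3,1] = 2·10 = 20.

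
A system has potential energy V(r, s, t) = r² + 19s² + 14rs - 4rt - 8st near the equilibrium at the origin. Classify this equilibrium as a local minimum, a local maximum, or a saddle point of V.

The Hessian at the origin is H = [[2, 14, -4], [14, 38, -8], [-4, -8, 0]].
An LDLᵀ factorisation of H has diagonal entries 2, -60, -4/3.
So there are 1 positive, 2 negative pivots.
H is indefinite, so the origin is a saddle point.

saddle point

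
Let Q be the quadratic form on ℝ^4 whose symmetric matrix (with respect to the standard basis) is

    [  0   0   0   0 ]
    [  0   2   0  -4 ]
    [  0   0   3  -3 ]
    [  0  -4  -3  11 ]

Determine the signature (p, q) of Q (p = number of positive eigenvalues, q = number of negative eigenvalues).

(2, 0)

Congruent diagonalization of A (simultaneous row and column reduction) yields pivots 0, 2, 3, 0.
Counting signs: 2 positive, 2 zero.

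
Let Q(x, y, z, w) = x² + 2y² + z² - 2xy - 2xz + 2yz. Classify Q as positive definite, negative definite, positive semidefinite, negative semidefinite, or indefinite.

Write A = [[1, -1, -1, 0], [-1, 2, 1, 0], [-1, 1, 1, 0], [0, 0, 0, 0]].
Applying the same elementary operations to the rows and columns of A produces a congruent diagonal matrix with entries 1, 1, 0, 0.
Counting signs: 2 positive, 2 zero.
Hence Q is positive semidefinite.

positive semidefinite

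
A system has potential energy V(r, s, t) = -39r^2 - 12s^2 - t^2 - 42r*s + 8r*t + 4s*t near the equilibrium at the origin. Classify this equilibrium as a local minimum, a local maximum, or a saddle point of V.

The Hessian at the origin is H = [[-78, -42, 8], [-42, -24, 4], [8, 4, -2]].
An LDLᵀ factorisation of H has diagonal entries -78, -18/13, -10/9.
That gives 3 negative pivots.
H is negative definite, so the origin is a strict local maximum.

local maximum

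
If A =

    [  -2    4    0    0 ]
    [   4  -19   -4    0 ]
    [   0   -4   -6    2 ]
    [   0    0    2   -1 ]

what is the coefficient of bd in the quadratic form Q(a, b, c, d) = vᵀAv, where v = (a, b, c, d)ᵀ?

0

The coefficient of bd is A[2,4] + A[4,2] = 2·0 = 0.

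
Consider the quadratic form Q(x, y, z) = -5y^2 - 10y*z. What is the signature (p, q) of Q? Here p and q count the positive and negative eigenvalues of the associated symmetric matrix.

The symmetric matrix is A = [[0, 0, 0], [0, -5, -5], [0, -5, 0]].
Congruent diagonalization of A (simultaneous row and column reduction) yields pivots 0, -5, 5.
So there are 1 positive, 1 negative, 1 zero pivots.

(1, 1)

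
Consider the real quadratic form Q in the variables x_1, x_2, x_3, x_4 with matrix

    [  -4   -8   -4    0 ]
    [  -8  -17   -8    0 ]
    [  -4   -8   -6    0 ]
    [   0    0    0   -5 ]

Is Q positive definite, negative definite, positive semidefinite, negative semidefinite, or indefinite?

negative definite

Congruent diagonalization of A (simultaneous row and column reduction) yields pivots -4, -1, -2, -5.
Counting signs: 4 negative.
Hence Q is negative definite.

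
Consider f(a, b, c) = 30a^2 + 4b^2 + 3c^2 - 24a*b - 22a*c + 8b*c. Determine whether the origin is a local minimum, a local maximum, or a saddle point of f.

saddle point

The Hessian at the origin is H = [[60, -24, -22], [-24, 8, 8], [-22, 8, 6]].
An LDLᵀ factorisation of H has diagonal entries 60, -8/5, -5/3.
Counting signs: 1 positive, 2 negative.
H is indefinite, so the origin is a saddle point.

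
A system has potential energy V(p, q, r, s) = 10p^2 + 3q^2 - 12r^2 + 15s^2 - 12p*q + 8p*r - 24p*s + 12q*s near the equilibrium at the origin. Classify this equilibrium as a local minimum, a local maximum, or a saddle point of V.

saddle point

The Hessian at the origin is H = [[20, -12, 8, -24], [-12, 6, 0, 12], [8, 0, -24, 0], [-24, 12, 0, 30]].
An LDLᵀ factorisation of H has diagonal entries 20, -6/5, -8, 6.
That gives 2 positive, 2 negative pivots.
H is indefinite, so the origin is a saddle point.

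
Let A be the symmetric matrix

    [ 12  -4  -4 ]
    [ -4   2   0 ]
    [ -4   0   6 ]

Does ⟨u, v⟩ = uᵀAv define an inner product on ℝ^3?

Symmetric row and column elimination reduces A to a congruent diagonal form with pivots 12, 2/3, 2.
Counting signs: 3 positive.
Hence Q is positive definite.
⟨·,·⟩ is an inner product exactly when A is positive definite.

yes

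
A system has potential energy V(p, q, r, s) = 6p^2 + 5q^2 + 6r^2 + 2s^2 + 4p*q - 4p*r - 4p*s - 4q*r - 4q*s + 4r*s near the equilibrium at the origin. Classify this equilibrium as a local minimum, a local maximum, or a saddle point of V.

The Hessian at the origin is H = [[12, 4, -4, -4], [4, 10, -4, -4], [-4, -4, 12, 4], [-4, -4, 4, 4]].
Row-reducing H symmetrically gives the diagonal entries 12, 26/3, 128/13, 3/2.
Counting signs: 4 positive.
H is positive definite, so the origin is a strict local minimum.

local minimum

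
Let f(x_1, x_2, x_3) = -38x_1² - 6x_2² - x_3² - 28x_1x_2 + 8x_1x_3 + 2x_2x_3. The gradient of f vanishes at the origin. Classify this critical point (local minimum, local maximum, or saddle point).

local maximum

The Hessian at the origin is H = [[-76, -28, 8], [-28, -12, 2], [8, 2, -2]].
Applying the same elementary operations to the rows and columns of H produces a congruent diagonal matrix with entries -76, -32/19, -5/8.
So there are 3 negative pivots.
H is negative definite, so the origin is a strict local maximum.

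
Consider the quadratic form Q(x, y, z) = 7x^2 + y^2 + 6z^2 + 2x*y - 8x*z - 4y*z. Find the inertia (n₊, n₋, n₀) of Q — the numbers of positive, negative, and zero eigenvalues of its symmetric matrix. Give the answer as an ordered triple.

(3, 0, 0)

The associated matrix is A = [[7, 1, -4], [1, 1, -2], [-4, -2, 6]].
Symmetric row and column elimination reduces A to a congruent diagonal form with pivots 7, 6/7, 4/3.
That gives 3 positive pivots.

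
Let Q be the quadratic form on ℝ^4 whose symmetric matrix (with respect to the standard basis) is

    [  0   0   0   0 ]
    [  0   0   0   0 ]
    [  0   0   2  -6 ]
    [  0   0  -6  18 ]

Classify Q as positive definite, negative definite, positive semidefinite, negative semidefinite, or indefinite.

positive semidefinite

Symmetric row and column elimination reduces A to a congruent diagonal form with pivots 0, 0, 2, 0.
Counting signs: 1 positive, 3 zero.
Hence Q is positive semidefinite.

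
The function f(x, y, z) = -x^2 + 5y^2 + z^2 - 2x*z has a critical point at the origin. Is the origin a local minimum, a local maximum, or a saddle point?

The Hessian at the origin is H = [[-2, 0, -2], [0, 10, 0], [-2, 0, 2]].
Row-reducing H symmetrically gives the diagonal entries -2, 10, 4.
So there are 2 positive, 1 negative pivots.
H is indefinite, so the origin is a saddle point.

saddle point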